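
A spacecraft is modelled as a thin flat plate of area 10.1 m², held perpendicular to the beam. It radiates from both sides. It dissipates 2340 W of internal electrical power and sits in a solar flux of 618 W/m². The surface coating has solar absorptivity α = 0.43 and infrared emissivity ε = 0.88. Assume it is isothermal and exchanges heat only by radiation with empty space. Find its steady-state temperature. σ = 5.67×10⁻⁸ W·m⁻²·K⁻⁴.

At steady state, absorbed solar power + internal power = radiated power.
Absorbed: α·S·A_cross = 0.43·618·10.10 = 2684 W (cross-section A).
Total input = 2684 + 2340 = 5024 W.
Radiated: εσ·A_surf·T⁴ with A_surf = 2A = 20.20 m².
T⁴ = 5024/(0.88·5.67×10⁻⁸·20.20) = 4.985×10⁹ K⁴.

T ≈ 266 K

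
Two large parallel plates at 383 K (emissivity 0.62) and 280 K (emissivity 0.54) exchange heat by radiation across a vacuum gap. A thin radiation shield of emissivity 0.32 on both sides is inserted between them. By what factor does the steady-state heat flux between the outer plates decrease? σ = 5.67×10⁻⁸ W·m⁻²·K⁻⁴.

Without shield: q₀ = σΔ(T⁴)/(1/ε₁+1/ε₂−1) with denominator 2.465.
With shield the two gaps are in series; the resistances add: (1/ε₁+1/ε_s−1)+(1/ε_s+1/ε₂−1) = 3.738+3.977 = 7.715.
Heat-flux ratio q₀/q = 7.715/2.465.

factor ≈ 3.13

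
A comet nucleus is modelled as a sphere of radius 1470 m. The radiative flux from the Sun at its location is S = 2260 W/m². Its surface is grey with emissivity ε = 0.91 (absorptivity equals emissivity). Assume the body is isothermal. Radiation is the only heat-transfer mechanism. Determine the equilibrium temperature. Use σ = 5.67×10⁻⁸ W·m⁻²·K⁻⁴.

At equilibrium, absorbed power = emitted power.
Absorbing cross-section = πr² = 6.789×10⁶ m²; emitting surface = 4πr² = 2.715×10⁷ m² (ratio 4).
εS·A_cross = εσ·A_surf·T⁴  ⇒  T⁴ = S/(4σ)   (ε cancels).
T⁴ = 2260/(4·5.67×10⁻⁸) = 9.965×10⁹ K⁴.
T = (9.965×10⁹)^(1/4).

T ≈ 316 K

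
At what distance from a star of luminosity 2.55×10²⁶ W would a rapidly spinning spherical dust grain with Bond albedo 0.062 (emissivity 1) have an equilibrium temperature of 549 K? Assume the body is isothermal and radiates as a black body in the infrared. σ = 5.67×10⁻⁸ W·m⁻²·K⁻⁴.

For an isothermal black-emitting sphere, (1−a)S·πr² = σ·4πr²·T⁴ ⇒ S = 4σT⁴/(1−a).
S = 4·5.67×10⁻⁸·(549)⁴/0.938 = 21960 W/m².
Flux falls as S = L/(4πd²), so d = √(L/(4πS)) = √(2.55×10²⁶/(4π·21960)).

d ≈ 3.04×10¹⁰ m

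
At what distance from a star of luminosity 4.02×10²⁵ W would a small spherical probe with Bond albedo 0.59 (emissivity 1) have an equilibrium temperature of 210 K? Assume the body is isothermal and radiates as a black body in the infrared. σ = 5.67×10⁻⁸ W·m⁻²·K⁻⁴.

For an isothermal black-emitting sphere, (1−a)S·πr² = σ·4πr²·T⁴ ⇒ S = 4σT⁴/(1−a).
S = 4·5.67×10⁻⁸·(210)⁴/0.410 = 1076 W/m².
Flux falls as S = L/(4πd²), so d = √(L/(4πS)) = √(4.02×10²⁵/(4π·1076)).

d ≈ 5.45×10¹⁰ m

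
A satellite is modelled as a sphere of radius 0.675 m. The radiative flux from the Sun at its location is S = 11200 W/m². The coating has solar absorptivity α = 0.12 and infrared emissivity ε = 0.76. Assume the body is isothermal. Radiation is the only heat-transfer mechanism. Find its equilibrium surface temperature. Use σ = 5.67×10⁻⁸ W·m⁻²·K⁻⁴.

At equilibrium, absorbed power = emitted power.
Absorbing cross-section = πr² = 1.431 m²; emitting surface = 4πr² = 5.726 m² (ratio 4).
αS·A_cross = εσ·A_surf·T⁴  ⇒  T⁴ = αS/(ε·4σ).
T⁴ = 0.120·11200/(0.76·4·5.67×10⁻⁸) = 7.797×10⁹ K⁴.
T = (7.797×10⁹)^(1/4).

T ≈ 297 K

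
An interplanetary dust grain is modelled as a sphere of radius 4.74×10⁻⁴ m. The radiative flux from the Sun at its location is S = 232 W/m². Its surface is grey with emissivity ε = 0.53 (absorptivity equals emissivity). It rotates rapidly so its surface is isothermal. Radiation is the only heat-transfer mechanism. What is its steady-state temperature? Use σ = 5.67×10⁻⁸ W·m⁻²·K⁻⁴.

T ≈ 179 K

At equilibrium, absorbed power = emitted power.
Absorbing cross-section = πr² = 7.058×10⁻⁷ m²; emitting surface = 4πr² = 2.823×10⁻⁶ m² (ratio 4).
εS·A_cross = εσ·A_surf·T⁴  ⇒  T⁴ = S/(4σ)   (ε cancels).
T⁴ = 232/(4·5.67×10⁻⁸) = 1.023×10⁹ K⁴.
T = (1.023×10⁹)^(1/4).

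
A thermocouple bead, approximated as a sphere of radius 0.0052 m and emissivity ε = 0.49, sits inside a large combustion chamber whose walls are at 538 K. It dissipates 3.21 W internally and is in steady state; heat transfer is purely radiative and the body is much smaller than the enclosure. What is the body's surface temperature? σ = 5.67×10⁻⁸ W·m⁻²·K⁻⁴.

For a small grey body in a large enclosure, net radiated power = εσA(T⁴ − T_w⁴).
Steady state: P = εσA(T⁴ − T_w⁴) with A = 4πr² = 3.398×10⁻⁴ m².
T⁴ = P/(εσA) + T_w⁴ = 3.21/(0.49·5.67×10⁻⁸·3.398×10⁻⁴) + (538)⁴
    = 3.400×10¹¹ + 8.378×10¹⁰ = 4.238×10¹¹ K⁴.

T ≈ 807 K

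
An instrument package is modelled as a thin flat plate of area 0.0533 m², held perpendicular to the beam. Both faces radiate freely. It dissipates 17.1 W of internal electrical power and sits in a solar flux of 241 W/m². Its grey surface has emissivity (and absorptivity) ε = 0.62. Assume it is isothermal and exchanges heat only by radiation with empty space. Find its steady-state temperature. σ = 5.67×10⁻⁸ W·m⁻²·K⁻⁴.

At steady state, absorbed solar power + internal power = radiated power.
Absorbed: α·S·A_cross = 0.62·241·0.05330 = 7.964 W (cross-section A).
Total input = 7.964 + 17.1 = 25.06 W.
Radiated: εσ·A_surf·T⁴ with A_surf = 2A = 0.1066 m².
T⁴ = 25.06/(0.62·5.67×10⁻⁸·0.1066) = 6.688×10⁹ K⁴.

T ≈ 286 K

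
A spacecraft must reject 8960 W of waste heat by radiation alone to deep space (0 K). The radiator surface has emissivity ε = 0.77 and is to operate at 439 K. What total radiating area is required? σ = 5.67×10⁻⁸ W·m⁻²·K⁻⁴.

A ≈ 5.53 m²

P = εσA T⁴ ⇒ A = P/(εσT⁴).
T⁴ = 3.714×10¹⁰ K⁴.
A = 8960/(0.77 × 5.67×10⁻⁸ × 3.714×10¹⁰).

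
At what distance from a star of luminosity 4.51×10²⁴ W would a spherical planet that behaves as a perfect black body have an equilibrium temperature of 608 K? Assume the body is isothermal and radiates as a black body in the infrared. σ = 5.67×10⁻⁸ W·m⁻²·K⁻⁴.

d ≈ 3.40×10⁹ m

For an isothermal black-emitting sphere, (1−a)S·πr² = σ·4πr²·T⁴ ⇒ S = 4σT⁴/(1−a).
S = 4·5.67×10⁻⁸·(608)⁴/1.00 = 30990 W/m².
Flux falls as S = L/(4πd²), so d = √(L/(4πS)) = √(4.51×10²⁴/(4π·30990)).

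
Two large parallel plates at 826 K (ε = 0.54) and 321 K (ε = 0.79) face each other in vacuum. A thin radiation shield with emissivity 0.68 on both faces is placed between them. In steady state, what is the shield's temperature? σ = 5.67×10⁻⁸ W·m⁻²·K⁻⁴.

In steady state the net flux on the hot side equals that on the cold side.
σ(T₁⁴−T_s⁴)/D₁ = σ(T_s⁴−T₂⁴)/D₂, with D₁ = 1/ε₁+1/ε_s−1 = 2.322, D₂ = 1/ε_s+1/ε₂−1 = 1.736.
Solve for T_s⁴: T_s⁴ = (D₂·T₁⁴ + D₁·T₂⁴)/(D₁+D₂) = 2.052×10¹¹ K⁴.

T_s ≈ 673 K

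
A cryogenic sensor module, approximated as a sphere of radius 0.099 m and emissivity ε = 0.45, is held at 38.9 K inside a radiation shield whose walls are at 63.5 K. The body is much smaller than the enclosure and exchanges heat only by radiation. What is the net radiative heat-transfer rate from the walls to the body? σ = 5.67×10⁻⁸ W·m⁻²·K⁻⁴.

For a small grey body in a large enclosure: P_net = εσA(T_body⁴ − T_wall⁴).
A = 4πr² = 0.1232 m²; T_body⁴ − T_wall⁴ = 2.290×10⁶ − 1.626×10⁷ = -1.397×10⁷ K⁴.
|P_net| = 0.45·5.67×10⁻⁸·0.1232·1.397×10⁷.

P_net ≈ 0.0439 W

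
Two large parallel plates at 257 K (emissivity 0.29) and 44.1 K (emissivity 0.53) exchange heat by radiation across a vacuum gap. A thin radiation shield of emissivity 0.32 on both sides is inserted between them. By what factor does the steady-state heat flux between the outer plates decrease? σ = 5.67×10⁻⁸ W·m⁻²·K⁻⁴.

factor ≈ 2.21

Without shield: q₀ = σΔ(T⁴)/(1/ε₁+1/ε₂−1) with denominator 4.335.
With shield the two gaps are in series; the resistances add: (1/ε₁+1/ε_s−1)+(1/ε_s+1/ε₂−1) = 5.573+4.012 = 9.585.
Heat-flux ratio q₀/q = 9.585/4.335.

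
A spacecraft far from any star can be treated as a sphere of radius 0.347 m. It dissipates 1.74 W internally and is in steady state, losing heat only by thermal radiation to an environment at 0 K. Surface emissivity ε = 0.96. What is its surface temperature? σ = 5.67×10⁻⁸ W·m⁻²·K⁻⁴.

Steady state: internal power = radiated power, P = εσA T⁴.
Radiating area A = 4πr² = 1.513 m².
T⁴ = P/(εσA) = 1.74/(0.96·5.67×10⁻⁸·1.513) = 2.113×10⁷ K⁴.
T = (2.113×10⁷)^(1/4).

T ≈ 67.8 K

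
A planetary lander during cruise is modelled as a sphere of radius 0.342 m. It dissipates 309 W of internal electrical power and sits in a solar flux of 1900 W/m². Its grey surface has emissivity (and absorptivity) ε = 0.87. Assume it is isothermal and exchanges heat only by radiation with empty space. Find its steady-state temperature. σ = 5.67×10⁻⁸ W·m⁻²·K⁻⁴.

T ≈ 335 K

At steady state, absorbed solar power + internal power = radiated power.
Absorbed: α·S·A_cross = 0.87·1900·0.3675 = 607.4 W (cross-section πr²).
Total input = 607.4 + 309 = 916.4 W.
Radiated: εσ·A_surf·T⁴ with A_surf = 4πr² = 1.470 m².
T⁴ = 916.4/(0.87·5.67×10⁻⁸·1.470) = 1.264×10¹⁰ K⁴.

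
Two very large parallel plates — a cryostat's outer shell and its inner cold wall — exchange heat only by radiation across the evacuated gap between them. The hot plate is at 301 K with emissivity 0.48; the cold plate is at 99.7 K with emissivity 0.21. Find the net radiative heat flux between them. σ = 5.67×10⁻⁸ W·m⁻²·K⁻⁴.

For two infinite grey parallel plates, q = σ(T₁⁴ − T₂⁴)/(1/ε₁ + 1/ε₂ − 1).
T₁⁴ − T₂⁴ = 8.209×10⁹ − 9.881×10⁷ = 8.110×10⁹ K⁴.
1/ε₁ + 1/ε₂ − 1 = 2.083 + 4.762 − 1 = 5.845.
q = 5.67×10⁻⁸ × 8.110×10⁹ / 5.845.

q ≈ 78.7 W/m²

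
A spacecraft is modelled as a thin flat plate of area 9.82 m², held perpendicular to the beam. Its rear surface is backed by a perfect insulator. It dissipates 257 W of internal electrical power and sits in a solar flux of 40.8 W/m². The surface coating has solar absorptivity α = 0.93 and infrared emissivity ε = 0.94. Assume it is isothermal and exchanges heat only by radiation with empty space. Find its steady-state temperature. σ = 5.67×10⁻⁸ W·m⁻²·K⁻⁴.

At steady state, absorbed solar power + internal power = radiated power.
Absorbed: α·S·A_cross = 0.93·40.8·9.820 = 372.6 W (cross-section A).
Total input = 372.6 + 257 = 629.6 W.
Radiated: εσ·A_surf·T⁴ with A_surf = A = 9.820 m².
T⁴ = 629.6/(0.94·5.67×10⁻⁸·9.820) = 1.203×10⁹ K⁴.

T ≈ 186 K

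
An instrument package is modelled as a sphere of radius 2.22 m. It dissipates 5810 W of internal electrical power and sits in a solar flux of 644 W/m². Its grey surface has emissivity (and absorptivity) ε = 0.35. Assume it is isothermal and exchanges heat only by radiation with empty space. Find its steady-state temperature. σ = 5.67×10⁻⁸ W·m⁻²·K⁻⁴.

T ≈ 295 K

At steady state, absorbed solar power + internal power = radiated power.
Absorbed: α·S·A_cross = 0.35·644·15.48 = 3490 W (cross-section πr²).
Total input = 3490 + 5810 = 9300 W.
Radiated: εσ·A_surf·T⁴ with A_surf = 4πr² = 61.93 m².
T⁴ = 9300/(0.35·5.67×10⁻⁸·61.93) = 7.567×10⁹ K⁴.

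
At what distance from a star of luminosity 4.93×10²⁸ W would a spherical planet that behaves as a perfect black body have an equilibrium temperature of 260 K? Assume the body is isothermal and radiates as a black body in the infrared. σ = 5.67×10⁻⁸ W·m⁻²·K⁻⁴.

d ≈ 1.95×10¹² m

For an isothermal black-emitting sphere, (1−a)S·πr² = σ·4πr²·T⁴ ⇒ S = 4σT⁴/(1−a).
S = 4·5.67×10⁻⁸·(260)⁴/1.00 = 1036 W/m².
Flux falls as S = L/(4πd²), so d = √(L/(4πS)) = √(4.93×10²⁸/(4π·1036)).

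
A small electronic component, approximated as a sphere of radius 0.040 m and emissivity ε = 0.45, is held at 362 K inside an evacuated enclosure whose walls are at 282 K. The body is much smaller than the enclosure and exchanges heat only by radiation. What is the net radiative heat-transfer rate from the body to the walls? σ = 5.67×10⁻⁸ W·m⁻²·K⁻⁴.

P_net ≈ 5.57 W

For a small grey body in a large enclosure: P_net = εσA(T_body⁴ − T_wall⁴).
A = 4πr² = 0.02011 m²; T_body⁴ − T_wall⁴ = 1.717×10¹⁰ − 6.324×10⁹ = 1.085×10¹⁰ K⁴.
|P_net| = 0.45·5.67×10⁻⁸·0.02011·1.085×10¹⁰.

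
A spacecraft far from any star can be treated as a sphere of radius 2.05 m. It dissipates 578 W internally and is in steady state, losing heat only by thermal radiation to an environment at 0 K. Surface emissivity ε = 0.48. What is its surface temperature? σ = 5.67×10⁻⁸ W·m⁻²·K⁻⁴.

Steady state: internal power = radiated power, P = εσA T⁴.
Radiating area A = 4πr² = 52.81 m².
T⁴ = P/(εσA) = 578/(0.48·5.67×10⁻⁸·52.81) = 4.021×10⁸ K⁴.
T = (4.021×10⁸)^(1/4).

T ≈ 142 K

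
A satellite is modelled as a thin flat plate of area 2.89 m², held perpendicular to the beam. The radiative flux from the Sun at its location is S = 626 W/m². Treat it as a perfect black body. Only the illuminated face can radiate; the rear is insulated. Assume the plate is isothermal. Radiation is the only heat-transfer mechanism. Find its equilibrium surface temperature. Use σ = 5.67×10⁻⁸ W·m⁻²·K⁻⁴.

At equilibrium, absorbed power = emitted power.
Absorbing cross-section = A = 2.890 m²; emitting surface = A = 2.890 m² (ratio 1).
S·A_cross = εσ·A_surf·T⁴  ⇒  T⁴ = S/(1σ).
T⁴ = 1.00·626/(1·5.67×10⁻⁸) = 1.104×10¹⁰ K⁴.
T = (1.104×10¹⁰)^(1/4).

T ≈ 324 K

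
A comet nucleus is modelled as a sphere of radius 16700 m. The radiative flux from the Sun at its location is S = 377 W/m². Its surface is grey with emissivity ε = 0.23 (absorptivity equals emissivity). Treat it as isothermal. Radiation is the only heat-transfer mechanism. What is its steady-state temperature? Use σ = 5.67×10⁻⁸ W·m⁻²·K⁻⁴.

T ≈ 202 K

At equilibrium, absorbed power = emitted power.
Absorbing cross-section = πr² = 8.762×10⁸ m²; emitting surface = 4πr² = 3.505×10⁹ m² (ratio 4).
εS·A_cross = εσ·A_surf·T⁴  ⇒  T⁴ = S/(4σ)   (ε cancels).
T⁴ = 377/(4·5.67×10⁻⁸) = 1.662×10⁹ K⁴.
T = (1.662×10⁹)^(1/4).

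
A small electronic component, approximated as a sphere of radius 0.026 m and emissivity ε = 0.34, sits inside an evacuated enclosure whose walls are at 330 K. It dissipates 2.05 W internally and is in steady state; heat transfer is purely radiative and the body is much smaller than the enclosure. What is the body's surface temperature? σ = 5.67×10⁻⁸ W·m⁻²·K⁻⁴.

For a small grey body in a large enclosure, net radiated power = εσA(T⁴ − T_w⁴).
Steady state: P = εσA(T⁴ − T_w⁴) with A = 4πr² = 0.008495 m².
T⁴ = P/(εσA) + T_w⁴ = 2.05/(0.34·5.67×10⁻⁸·0.008495) + (330)⁴
    = 1.252×10¹⁰ + 1.186×10¹⁰ = 2.438×10¹⁰ K⁴.

T ≈ 395 K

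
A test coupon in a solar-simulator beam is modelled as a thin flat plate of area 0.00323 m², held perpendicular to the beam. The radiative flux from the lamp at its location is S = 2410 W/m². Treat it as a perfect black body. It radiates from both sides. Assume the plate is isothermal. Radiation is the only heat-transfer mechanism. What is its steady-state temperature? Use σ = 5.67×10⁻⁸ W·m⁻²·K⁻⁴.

At equilibrium, absorbed power = emitted power.
Absorbing cross-section = A = 0.003230 m²; emitting surface = 2A = 0.006460 m² (ratio 2).
S·A_cross = εσ·A_surf·T⁴  ⇒  T⁴ = S/(2σ).
T⁴ = 1.00·2410/(2·5.67×10⁻⁸) = 2.125×10¹⁰ K⁴.
T = (2.125×10¹⁰)^(1/4).

T ≈ 382 K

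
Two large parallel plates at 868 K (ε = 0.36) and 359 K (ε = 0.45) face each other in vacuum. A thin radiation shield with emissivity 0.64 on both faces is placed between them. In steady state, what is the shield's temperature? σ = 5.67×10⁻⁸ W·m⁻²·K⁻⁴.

T_s ≈ 719 K

In steady state the net flux on the hot side equals that on the cold side.
σ(T₁⁴−T_s⁴)/D₁ = σ(T_s⁴−T₂⁴)/D₂, with D₁ = 1/ε₁+1/ε_s−1 = 3.340, D₂ = 1/ε_s+1/ε₂−1 = 2.785.
Solve for T_s⁴: T_s⁴ = (D₂·T₁⁴ + D₁·T₂⁴)/(D₁+D₂) = 2.671×10¹¹ K⁴.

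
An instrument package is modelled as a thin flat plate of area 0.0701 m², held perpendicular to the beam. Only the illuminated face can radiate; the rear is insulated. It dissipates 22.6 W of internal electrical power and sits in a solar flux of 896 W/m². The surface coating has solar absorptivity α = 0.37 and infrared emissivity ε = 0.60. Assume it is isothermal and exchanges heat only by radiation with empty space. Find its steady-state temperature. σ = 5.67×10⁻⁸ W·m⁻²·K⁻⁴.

At steady state, absorbed solar power + internal power = radiated power.
Absorbed: α·S·A_cross = 0.37·896·0.07010 = 23.24 W (cross-section A).
Total input = 23.24 + 22.6 = 45.84 W.
Radiated: εσ·A_surf·T⁴ with A_surf = A = 0.07010 m².
T⁴ = 45.84/(0.60·5.67×10⁻⁸·0.07010) = 1.922×10¹⁰ K⁴.

T ≈ 372 K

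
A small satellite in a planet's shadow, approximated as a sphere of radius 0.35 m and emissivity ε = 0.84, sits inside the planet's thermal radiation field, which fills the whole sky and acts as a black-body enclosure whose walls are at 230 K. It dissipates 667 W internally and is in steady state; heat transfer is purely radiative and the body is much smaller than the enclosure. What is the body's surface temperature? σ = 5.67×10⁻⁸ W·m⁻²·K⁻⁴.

For a small grey body in a large enclosure, net radiated power = εσA(T⁴ − T_w⁴).
Steady state: P = εσA(T⁴ − T_w⁴) with A = 4πr² = 1.539 m².
T⁴ = P/(εσA) + T_w⁴ = 667/(0.84·5.67×10⁻⁸·1.539) + (230)⁴
    = 9.097×10⁹ + 2.798×10⁹ = 1.190×10¹⁰ K⁴.

T ≈ 330 K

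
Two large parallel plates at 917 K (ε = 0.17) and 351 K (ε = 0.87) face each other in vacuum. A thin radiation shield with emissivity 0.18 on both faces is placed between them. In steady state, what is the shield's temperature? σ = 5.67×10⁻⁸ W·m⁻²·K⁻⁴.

T_s ≈ 714 K

In steady state the net flux on the hot side equals that on the cold side.
σ(T₁⁴−T_s⁴)/D₁ = σ(T_s⁴−T₂⁴)/D₂, with D₁ = 1/ε₁+1/ε_s−1 = 10.44, D₂ = 1/ε_s+1/ε₂−1 = 5.705.
Solve for T_s⁴: T_s⁴ = (D₂·T₁⁴ + D₁·T₂⁴)/(D₁+D₂) = 2.597×10¹¹ K⁴.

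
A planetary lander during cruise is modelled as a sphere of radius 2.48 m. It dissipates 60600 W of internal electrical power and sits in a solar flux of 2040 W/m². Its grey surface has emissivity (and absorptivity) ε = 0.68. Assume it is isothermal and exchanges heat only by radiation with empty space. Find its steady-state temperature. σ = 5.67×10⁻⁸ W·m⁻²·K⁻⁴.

At steady state, absorbed solar power + internal power = radiated power.
Absorbed: α·S·A_cross = 0.68·2040·19.32 = 26800 W (cross-section πr²).
Total input = 26800 + 60600 = 87400 W.
Radiated: εσ·A_surf·T⁴ with A_surf = 4πr² = 77.29 m².
T⁴ = 87400/(0.68·5.67×10⁻⁸·77.29) = 2.933×10¹⁰ K⁴.

T ≈ 414 K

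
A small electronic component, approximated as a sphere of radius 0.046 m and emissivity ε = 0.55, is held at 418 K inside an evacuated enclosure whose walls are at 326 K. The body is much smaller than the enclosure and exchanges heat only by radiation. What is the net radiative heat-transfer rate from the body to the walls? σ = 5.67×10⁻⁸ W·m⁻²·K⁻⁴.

P_net ≈ 15.9 W

For a small grey body in a large enclosure: P_net = εσA(T_body⁴ − T_wall⁴).
A = 4πr² = 0.02659 m²; T_body⁴ − T_wall⁴ = 3.053×10¹⁰ − 1.129×10¹⁰ = 1.923×10¹⁰ K⁴.
|P_net| = 0.55·5.67×10⁻⁸·0.02659·1.923×10¹⁰.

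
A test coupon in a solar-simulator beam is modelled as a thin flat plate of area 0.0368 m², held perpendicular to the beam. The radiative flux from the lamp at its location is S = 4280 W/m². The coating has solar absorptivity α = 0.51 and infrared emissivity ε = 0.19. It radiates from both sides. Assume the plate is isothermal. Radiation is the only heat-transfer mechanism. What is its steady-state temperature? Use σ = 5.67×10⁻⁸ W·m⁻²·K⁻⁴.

At equilibrium, absorbed power = emitted power.
Absorbing cross-section = A = 0.03680 m²; emitting surface = 2A = 0.07360 m² (ratio 2).
αS·A_cross = εσ·A_surf·T⁴  ⇒  T⁴ = αS/(ε·2σ).
T⁴ = 0.510·4280/(0.19·2·5.67×10⁻⁸) = 1.013×10¹¹ K⁴.
T = (1.013×10¹¹)^(1/4).

T ≈ 564 K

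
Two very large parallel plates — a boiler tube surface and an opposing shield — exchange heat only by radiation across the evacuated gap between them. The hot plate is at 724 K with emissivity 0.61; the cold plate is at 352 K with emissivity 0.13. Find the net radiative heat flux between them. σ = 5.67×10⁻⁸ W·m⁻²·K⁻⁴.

q ≈ 1770 W/m²

For two infinite grey parallel plates, q = σ(T₁⁴ − T₂⁴)/(1/ε₁ + 1/ε₂ − 1).
T₁⁴ − T₂⁴ = 2.748×10¹¹ − 1.535×10¹⁰ = 2.594×10¹¹ K⁴.
1/ε₁ + 1/ε₂ − 1 = 1.639 + 7.692 − 1 = 8.332.
q = 5.67×10⁻⁸ × 2.594×10¹¹ / 8.332.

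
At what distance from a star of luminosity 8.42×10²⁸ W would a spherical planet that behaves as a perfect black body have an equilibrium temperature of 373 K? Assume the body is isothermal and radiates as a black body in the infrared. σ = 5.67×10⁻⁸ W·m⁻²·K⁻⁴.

d ≈ 1.24×10¹² m

For an isothermal black-emitting sphere, (1−a)S·πr² = σ·4πr²·T⁴ ⇒ S = 4σT⁴/(1−a).
S = 4·5.67×10⁻⁸·(373)⁴/1.00 = 4390 W/m².
Flux falls as S = L/(4πd²), so d = √(L/(4πS)) = √(8.42×10²⁸/(4π·4390)).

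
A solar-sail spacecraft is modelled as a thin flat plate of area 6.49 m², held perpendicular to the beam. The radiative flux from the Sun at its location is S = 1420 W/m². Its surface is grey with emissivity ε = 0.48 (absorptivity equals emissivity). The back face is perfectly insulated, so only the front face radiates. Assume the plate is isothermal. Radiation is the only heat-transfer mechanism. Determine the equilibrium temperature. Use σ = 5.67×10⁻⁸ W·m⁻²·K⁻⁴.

At equilibrium, absorbed power = emitted power.
Absorbing cross-section = A = 6.490 m²; emitting surface = A = 6.490 m² (ratio 1).
εS·A_cross = εσ·A_surf·T⁴  ⇒  T⁴ = S/(1σ)   (ε cancels).
T⁴ = 1420/(1·5.67×10⁻⁸) = 2.504×10¹⁰ K⁴.
T = (2.504×10¹⁰)^(1/4).

T ≈ 398 K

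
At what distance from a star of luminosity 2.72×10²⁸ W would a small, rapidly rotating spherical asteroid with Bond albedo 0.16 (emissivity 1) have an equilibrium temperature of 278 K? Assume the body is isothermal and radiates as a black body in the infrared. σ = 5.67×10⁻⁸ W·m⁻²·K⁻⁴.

d ≈ 1.16×10¹² m

For an isothermal black-emitting sphere, (1−a)S·πr² = σ·4πr²·T⁴ ⇒ S = 4σT⁴/(1−a).
S = 4·5.67×10⁻⁸·(278)⁴/0.840 = 1613 W/m².
Flux falls as S = L/(4πd²), so d = √(L/(4πS)) = √(2.72×10²⁸/(4π·1613)).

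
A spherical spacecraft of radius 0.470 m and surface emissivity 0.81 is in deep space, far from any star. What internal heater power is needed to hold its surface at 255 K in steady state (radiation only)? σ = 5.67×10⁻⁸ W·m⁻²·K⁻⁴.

P = εσ·4πr²·T⁴.
4πr² = 2.776 m²; T⁴ = 4.228×10⁹ K⁴.
P = 0.81·5.67×10⁻⁸·2.776·4.228×10⁹.

P ≈ 539 W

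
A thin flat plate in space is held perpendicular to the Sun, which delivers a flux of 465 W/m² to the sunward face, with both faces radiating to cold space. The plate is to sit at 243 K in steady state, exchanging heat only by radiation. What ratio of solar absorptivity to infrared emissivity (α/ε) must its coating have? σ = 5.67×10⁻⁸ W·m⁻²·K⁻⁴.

α/ε ≈ 0.850

Balance: αS·A = εσ·2A·T⁴ ⇒ α/ε = 2σT⁴/S.
α/ε = 2·5.67×10⁻⁸·(243)⁴/465 = 2·5.67×10⁻⁸·3.487×10⁹/465.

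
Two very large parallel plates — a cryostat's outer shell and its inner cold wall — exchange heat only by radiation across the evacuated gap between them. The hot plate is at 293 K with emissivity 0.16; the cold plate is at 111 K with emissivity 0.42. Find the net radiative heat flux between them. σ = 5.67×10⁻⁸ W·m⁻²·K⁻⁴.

For two infinite grey parallel plates, q = σ(T₁⁴ − T₂⁴)/(1/ε₁ + 1/ε₂ − 1).
T₁⁴ − T₂⁴ = 7.370×10⁹ − 1.518×10⁸ = 7.218×10⁹ K⁴.
1/ε₁ + 1/ε₂ − 1 = 6.250 + 2.381 − 1 = 7.631.
q = 5.67×10⁻⁸ × 7.218×10⁹ / 7.631.

q ≈ 53.6 W/m²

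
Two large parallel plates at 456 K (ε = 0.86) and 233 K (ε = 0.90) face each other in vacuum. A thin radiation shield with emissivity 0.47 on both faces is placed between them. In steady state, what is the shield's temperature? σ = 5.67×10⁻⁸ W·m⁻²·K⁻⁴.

In steady state the net flux on the hot side equals that on the cold side.
σ(T₁⁴−T_s⁴)/D₁ = σ(T_s⁴−T₂⁴)/D₂, with D₁ = 1/ε₁+1/ε_s−1 = 2.290, D₂ = 1/ε_s+1/ε₂−1 = 2.239.
Solve for T_s⁴: T_s⁴ = (D₂·T₁⁴ + D₁·T₂⁴)/(D₁+D₂) = 2.286×10¹⁰ K⁴.

T_s ≈ 389 K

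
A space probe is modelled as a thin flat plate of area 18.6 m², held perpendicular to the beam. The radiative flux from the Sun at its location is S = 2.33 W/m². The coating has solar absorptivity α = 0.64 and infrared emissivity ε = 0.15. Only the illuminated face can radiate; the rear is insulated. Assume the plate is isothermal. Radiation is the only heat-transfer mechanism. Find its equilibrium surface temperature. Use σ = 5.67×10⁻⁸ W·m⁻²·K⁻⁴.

At equilibrium, absorbed power = emitted power.
Absorbing cross-section = A = 18.60 m²; emitting surface = A = 18.60 m² (ratio 1).
αS·A_cross = εσ·A_surf·T⁴  ⇒  T⁴ = αS/(ε·1σ).
T⁴ = 0.640·2.33/(0.15·1·5.67×10⁻⁸) = 1.753×10⁸ K⁴.
T = (1.753×10⁸)^(1/4).

T ≈ 115 K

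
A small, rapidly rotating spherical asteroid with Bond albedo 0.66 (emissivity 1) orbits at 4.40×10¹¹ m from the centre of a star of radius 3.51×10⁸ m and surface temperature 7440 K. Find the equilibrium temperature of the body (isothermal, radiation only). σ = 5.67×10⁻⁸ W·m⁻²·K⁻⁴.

The star's surface emits σT_*⁴; at distance d the flux is S = σT_*⁴(R_*/d)².
S = 5.67×10⁻⁸·(7440)⁴·(3.51×10⁸/4.40×10¹¹)² = 110.6 W/m².
For an isothermal sphere T⁴ = (1−a)S/(4σ) = 1.657×10⁸ K⁴.

T ≈ 113 K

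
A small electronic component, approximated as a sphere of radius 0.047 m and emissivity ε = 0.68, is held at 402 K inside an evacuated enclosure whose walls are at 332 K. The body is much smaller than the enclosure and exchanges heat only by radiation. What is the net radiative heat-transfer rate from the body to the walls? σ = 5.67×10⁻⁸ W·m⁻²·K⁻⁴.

For a small grey body in a large enclosure: P_net = εσA(T_body⁴ − T_wall⁴).
A = 4πr² = 0.02776 m²; T_body⁴ − T_wall⁴ = 2.612×10¹⁰ − 1.215×10¹⁰ = 1.397×10¹⁰ K⁴.
|P_net| = 0.68·5.67×10⁻⁸·0.02776·1.397×10¹⁰.

P_net ≈ 14.9 W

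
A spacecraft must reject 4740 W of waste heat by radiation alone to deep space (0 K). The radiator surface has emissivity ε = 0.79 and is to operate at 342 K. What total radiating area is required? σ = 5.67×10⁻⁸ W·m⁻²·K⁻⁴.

A ≈ 7.74 m²

P = εσA T⁴ ⇒ A = P/(εσT⁴).
T⁴ = 1.368×10¹⁰ K⁴.
A = 4740/(0.79 × 5.67×10⁻⁸ × 1.368×10¹⁰).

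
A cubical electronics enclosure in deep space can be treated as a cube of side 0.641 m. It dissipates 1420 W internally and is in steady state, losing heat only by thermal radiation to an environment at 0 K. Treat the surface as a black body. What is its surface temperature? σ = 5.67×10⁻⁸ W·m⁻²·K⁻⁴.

Steady state: internal power = radiated power, P = εσA T⁴.
Radiating area A = 6L² = 2.465 m².
T⁴ = P/(εσA) = 1420/(1.0·5.67×10⁻⁸·2.465) = 1.016×10¹⁰ K⁴.
T = (1.016×10¹⁰)^(1/4).

T ≈ 317 K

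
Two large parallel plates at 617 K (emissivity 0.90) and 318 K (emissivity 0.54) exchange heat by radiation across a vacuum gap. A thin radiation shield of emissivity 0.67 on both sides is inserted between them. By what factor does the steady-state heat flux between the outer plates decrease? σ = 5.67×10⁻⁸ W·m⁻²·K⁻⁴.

factor ≈ 2.01

Without shield: q₀ = σΔ(T⁴)/(1/ε₁+1/ε₂−1) with denominator 1.963.
With shield the two gaps are in series; the resistances add: (1/ε₁+1/ε_s−1)+(1/ε_s+1/ε₂−1) = 1.604+2.344 = 3.948.
Heat-flux ratio q₀/q = 3.948/1.963.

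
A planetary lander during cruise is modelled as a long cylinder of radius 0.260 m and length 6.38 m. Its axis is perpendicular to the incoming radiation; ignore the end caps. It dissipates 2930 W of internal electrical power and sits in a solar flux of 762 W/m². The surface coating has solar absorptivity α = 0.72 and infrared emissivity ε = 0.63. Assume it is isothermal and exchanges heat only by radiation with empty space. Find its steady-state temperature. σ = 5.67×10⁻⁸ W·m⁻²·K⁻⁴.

At steady state, absorbed solar power + internal power = radiated power.
Absorbed: α·S·A_cross = 0.72·762·3.318 = 1820 W (cross-section 2rL).
Total input = 1820 + 2930 = 4750 W.
Radiated: εσ·A_surf·T⁴ with A_surf = 2πrL = 10.42 m².
T⁴ = 4750/(0.63·5.67×10⁻⁸·10.42) = 1.276×10¹⁰ K⁴.

T ≈ 336 K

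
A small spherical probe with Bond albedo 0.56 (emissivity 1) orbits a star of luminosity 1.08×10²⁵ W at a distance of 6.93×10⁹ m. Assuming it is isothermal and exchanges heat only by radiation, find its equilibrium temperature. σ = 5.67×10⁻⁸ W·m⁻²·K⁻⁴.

T ≈ 432 K

First find the stellar flux at distance d: S = L/(4πd²) = 1.08×10²⁵/(4π·(6.93×10⁹)²) = 17900 W/m².
For an isothermal sphere, absorbed (1−a)S·πr² = emitted σ·4πr²·T⁴, so T⁴ = (1−a)S/(4σ).
T⁴ = 0.440·17900/(4·5.67×10⁻⁸) = 3.472×10¹⁰ K⁴.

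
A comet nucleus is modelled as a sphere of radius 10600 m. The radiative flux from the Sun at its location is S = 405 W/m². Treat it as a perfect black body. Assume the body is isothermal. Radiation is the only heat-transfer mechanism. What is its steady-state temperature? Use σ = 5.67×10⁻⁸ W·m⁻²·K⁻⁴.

At equilibrium, absorbed power = emitted power.
Absorbing cross-section = πr² = 3.530×10⁸ m²; emitting surface = 4πr² = 1.412×10⁹ m² (ratio 4).
S·A_cross = εσ·A_surf·T⁴  ⇒  T⁴ = S/(4σ).
T⁴ = 1.00·405/(4·5.67×10⁻⁸) = 1.786×10⁹ K⁴.
T = (1.786×10⁹)^(1/4).

T ≈ 206 K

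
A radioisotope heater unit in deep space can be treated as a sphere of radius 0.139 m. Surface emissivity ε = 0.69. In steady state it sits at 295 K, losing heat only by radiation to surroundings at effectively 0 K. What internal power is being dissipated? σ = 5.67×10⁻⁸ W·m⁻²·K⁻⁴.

Steady state: P = εσA T⁴.
A = 4πr² = 0.2428 m²; T⁴ = (295)⁴ = 7.573×10⁹ K⁴.
P = 0.69 × 5.67×10⁻⁸ × 0.2428 × 7.573×10⁹.

P ≈ 71.9 W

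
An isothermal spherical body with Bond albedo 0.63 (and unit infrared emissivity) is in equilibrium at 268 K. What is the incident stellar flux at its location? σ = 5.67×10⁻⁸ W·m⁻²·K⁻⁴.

(1−a)S·πr² = σ·4πr²·T⁴ ⇒ S = 4σT⁴/(1−a).
S = 4·5.67×10⁻⁸·5.159×10⁹/0.370.

S ≈ 3160 W/m²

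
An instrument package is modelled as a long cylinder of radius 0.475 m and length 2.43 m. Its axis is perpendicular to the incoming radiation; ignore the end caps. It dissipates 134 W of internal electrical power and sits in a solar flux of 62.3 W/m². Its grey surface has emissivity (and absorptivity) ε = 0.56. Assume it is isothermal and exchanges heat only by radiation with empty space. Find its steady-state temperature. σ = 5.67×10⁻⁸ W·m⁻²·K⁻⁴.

T ≈ 175 K

At steady state, absorbed solar power + internal power = radiated power.
Absorbed: α·S·A_cross = 0.56·62.3·2.308 = 80.54 W (cross-section 2rL).
Total input = 80.54 + 134 = 214.5 W.
Radiated: εσ·A_surf·T⁴ with A_surf = 2πrL = 7.252 m².
T⁴ = 214.5/(0.56·5.67×10⁻⁸·7.252) = 9.317×10⁸ K⁴.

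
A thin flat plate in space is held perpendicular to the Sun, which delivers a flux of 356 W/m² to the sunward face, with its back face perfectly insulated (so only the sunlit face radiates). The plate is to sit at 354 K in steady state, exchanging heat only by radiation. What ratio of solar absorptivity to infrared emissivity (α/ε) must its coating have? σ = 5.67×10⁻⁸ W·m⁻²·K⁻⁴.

Balance: αS·A = εσ·1A·T⁴ ⇒ α/ε = σT⁴/S.
α/ε = 5.67×10⁻⁸·(354)⁴/356 = 5.67×10⁻⁸·1.570×10¹⁰/356.

α/ε ≈ 2.50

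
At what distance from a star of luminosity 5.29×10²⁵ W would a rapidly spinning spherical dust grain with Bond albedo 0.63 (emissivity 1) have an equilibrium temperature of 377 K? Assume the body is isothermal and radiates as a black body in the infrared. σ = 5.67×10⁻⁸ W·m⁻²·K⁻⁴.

For an isothermal black-emitting sphere, (1−a)S·πr² = σ·4πr²·T⁴ ⇒ S = 4σT⁴/(1−a).
S = 4·5.67×10⁻⁸·(377)⁴/0.370 = 12380 W/m².
Flux falls as S = L/(4πd²), so d = √(L/(4πS)) = √(5.29×10²⁵/(4π·12380)).

d ≈ 1.84×10¹⁰ m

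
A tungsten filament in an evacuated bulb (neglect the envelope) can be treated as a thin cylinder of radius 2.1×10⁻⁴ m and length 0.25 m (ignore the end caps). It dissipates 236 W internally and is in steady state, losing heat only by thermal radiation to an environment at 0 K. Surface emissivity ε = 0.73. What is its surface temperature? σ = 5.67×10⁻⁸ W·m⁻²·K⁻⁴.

T ≈ 2040 K

Steady state: internal power = radiated power, P = εσA T⁴.
Radiating area A = 2πrL = 3.299×10⁻⁴ m².
T⁴ = P/(εσA) = 236/(0.73·5.67×10⁻⁸·3.299×10⁻⁴) = 1.728×10¹³ K⁴.
T = (1.728×10¹³)^(1/4).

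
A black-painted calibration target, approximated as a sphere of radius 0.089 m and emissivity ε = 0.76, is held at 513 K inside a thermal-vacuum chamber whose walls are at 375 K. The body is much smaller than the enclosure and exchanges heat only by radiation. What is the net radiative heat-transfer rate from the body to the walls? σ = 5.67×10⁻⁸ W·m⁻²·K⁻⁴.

For a small grey body in a large enclosure: P_net = εσA(T_body⁴ − T_wall⁴).
A = 4πr² = 0.09954 m²; T_body⁴ − T_wall⁴ = 6.926×10¹⁰ − 1.978×10¹⁰ = 4.948×10¹⁰ K⁴.
|P_net| = 0.76·5.67×10⁻⁸·0.09954·4.948×10¹⁰.

P_net ≈ 212 W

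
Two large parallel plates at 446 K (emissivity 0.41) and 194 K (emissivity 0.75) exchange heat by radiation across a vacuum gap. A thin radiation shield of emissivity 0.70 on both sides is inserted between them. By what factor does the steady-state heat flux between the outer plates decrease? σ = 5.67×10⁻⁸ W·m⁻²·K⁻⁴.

factor ≈ 1.67

Without shield: q₀ = σΔ(T⁴)/(1/ε₁+1/ε₂−1) with denominator 2.772.
With shield the two gaps are in series; the resistances add: (1/ε₁+1/ε_s−1)+(1/ε_s+1/ε₂−1) = 2.868+1.762 = 4.630.
Heat-flux ratio q₀/q = 4.630/2.772.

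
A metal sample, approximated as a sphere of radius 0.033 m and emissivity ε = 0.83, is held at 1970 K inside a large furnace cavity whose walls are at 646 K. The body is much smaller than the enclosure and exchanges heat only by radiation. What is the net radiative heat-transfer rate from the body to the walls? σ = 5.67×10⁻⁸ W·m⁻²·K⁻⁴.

P_net ≈ 9590 W

For a small grey body in a large enclosure: P_net = εσA(T_body⁴ − T_wall⁴).
A = 4πr² = 0.01368 m²; T_body⁴ − T_wall⁴ = 1.506×10¹³ − 1.742×10¹¹ = 1.489×10¹³ K⁴.
|P_net| = 0.83·5.67×10⁻⁸·0.01368·1.489×10¹³.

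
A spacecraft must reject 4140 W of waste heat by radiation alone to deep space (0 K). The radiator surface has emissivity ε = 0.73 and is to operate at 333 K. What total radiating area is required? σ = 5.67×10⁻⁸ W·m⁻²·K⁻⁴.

A ≈ 8.13 m²

P = εσA T⁴ ⇒ A = P/(εσT⁴).
T⁴ = 1.230×10¹⁰ K⁴.
A = 4140/(0.73 × 5.67×10⁻⁸ × 1.230×10¹⁰).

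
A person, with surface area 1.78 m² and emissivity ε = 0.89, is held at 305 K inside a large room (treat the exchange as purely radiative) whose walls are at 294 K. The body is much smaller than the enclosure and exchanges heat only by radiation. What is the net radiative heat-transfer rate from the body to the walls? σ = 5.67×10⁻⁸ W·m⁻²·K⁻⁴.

P_net ≈ 106 W

For a small grey body in a large enclosure: P_net = εσA(T_body⁴ − T_wall⁴).
A = 1.78 m²; T_body⁴ − T_wall⁴ = 8.654×10⁹ − 7.471×10⁹ = 1.182×10⁹ K⁴.
|P_net| = 0.89·5.67×10⁻⁸·1.780·1.182×10⁹.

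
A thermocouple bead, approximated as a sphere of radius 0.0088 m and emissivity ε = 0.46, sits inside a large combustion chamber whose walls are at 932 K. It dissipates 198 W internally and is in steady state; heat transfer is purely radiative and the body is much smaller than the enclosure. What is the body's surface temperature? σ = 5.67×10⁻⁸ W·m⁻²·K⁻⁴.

For a small grey body in a large enclosure, net radiated power = εσA(T⁴ − T_w⁴).
Steady state: P = εσA(T⁴ − T_w⁴) with A = 4πr² = 9.731×10⁻⁴ m².
T⁴ = P/(εσA) + T_w⁴ = 198/(0.46·5.67×10⁻⁸·9.731×10⁻⁴) + (932)⁴
    = 7.801×10¹² + 7.545×10¹¹ = 8.555×10¹² K⁴.

T ≈ 1710 K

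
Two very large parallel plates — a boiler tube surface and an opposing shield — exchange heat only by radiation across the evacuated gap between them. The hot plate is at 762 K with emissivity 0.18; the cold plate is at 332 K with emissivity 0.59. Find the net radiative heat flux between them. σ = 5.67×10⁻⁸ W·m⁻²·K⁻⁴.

q ≈ 2950 W/m²

For two infinite grey parallel plates, q = σ(T₁⁴ − T₂⁴)/(1/ε₁ + 1/ε₂ − 1).
T₁⁴ − T₂⁴ = 3.371×10¹¹ − 1.215×10¹⁰ = 3.250×10¹¹ K⁴.
1/ε₁ + 1/ε₂ − 1 = 5.556 + 1.695 − 1 = 6.250.
q = 5.67×10⁻⁸ × 3.250×10¹¹ / 6.250.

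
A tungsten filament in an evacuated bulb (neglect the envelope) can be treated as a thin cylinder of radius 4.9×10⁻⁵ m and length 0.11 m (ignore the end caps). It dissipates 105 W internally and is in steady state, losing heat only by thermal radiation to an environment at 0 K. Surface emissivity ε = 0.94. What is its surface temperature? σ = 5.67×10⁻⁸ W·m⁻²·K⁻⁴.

Steady state: internal power = radiated power, P = εσA T⁴.
Radiating area A = 2πrL = 3.387×10⁻⁵ m².
T⁴ = P/(εσA) = 105/(0.94·5.67×10⁻⁸·3.387×10⁻⁵) = 5.817×10¹³ K⁴.
T = (5.817×10¹³)^(1/4).

T ≈ 2760 K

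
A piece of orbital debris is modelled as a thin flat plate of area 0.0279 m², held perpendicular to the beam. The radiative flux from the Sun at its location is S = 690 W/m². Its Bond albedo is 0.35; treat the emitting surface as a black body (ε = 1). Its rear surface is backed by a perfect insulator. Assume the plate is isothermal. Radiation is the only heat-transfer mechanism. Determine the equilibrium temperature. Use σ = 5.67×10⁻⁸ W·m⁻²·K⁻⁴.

T ≈ 298 K

At equilibrium, absorbed power = emitted power.
Absorbing cross-section = A = 0.02790 m²; emitting surface = A = 0.02790 m² (ratio 1).
(1−a)S·A_cross = εσ·A_surf·T⁴  ⇒  T⁴ = (1−a)S/(1σ).
T⁴ = 0.650·690/(1·5.67×10⁻⁸) = 7.910×10⁹ K⁴.
T = (7.910×10⁹)^(1/4).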